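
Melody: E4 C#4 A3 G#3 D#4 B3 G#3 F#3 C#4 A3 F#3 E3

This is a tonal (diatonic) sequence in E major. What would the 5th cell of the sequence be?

A3 F#3 D#3 C#3

With a 4-note motive the entries are E4, D#4, C#4, each down a 2nd from the previous.
Extending down a 2nd: B3 → A3.
Statement 5 starts on A3 and keeps the same diatonic contour: A3 F#3 D#3 C#3.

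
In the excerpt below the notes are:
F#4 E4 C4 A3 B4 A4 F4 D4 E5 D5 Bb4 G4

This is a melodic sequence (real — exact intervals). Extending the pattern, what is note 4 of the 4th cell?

C5

Grouping in 4s, the 4th note of each cell is A3, D4, G4.
One more up a 4th gives C5.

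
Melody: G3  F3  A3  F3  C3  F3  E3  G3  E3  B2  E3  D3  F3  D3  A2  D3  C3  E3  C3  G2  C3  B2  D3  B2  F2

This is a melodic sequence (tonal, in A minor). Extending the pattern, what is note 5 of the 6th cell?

E2

With 5-note cells, note 5 of each statement runs C3, B2, A2, G2, F2.
Each moves down a 2nd; the next is E2.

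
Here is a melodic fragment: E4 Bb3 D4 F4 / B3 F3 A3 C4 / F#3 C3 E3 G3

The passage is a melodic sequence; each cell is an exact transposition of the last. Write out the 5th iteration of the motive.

Unit = 4 notes; the statements start on E4, B3, F#3, moving down a 4th each time.
Carrying on: C#3 → G#2.
From G#2 the exact shape gives G#2 D2 F#2 A2.

G#2 D2 F#2 A2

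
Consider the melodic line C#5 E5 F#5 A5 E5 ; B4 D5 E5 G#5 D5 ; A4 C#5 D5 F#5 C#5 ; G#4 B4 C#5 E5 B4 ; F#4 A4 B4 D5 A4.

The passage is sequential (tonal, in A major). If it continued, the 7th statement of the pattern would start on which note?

D4

Unit = 5 notes; the statements start on C#5, B4, A4, G#4, F#4, moving down a 2nd each time.
Continuing: E4 → D4. Statement 7 starts on D4.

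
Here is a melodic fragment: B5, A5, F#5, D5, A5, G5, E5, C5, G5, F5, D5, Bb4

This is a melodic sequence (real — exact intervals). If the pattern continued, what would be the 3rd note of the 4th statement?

C5

With 4-note cells, note 3 of each statement runs F#5, E5, D5.
From D5, down a 2nd gives C5.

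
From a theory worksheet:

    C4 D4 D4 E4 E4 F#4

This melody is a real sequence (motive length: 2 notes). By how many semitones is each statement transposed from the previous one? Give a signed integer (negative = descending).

With a 2-note motive the entries are C4, D4, E4, each up a 2nd from the previous.
C4→D4 is 62 − 60 = 2 semitones.

2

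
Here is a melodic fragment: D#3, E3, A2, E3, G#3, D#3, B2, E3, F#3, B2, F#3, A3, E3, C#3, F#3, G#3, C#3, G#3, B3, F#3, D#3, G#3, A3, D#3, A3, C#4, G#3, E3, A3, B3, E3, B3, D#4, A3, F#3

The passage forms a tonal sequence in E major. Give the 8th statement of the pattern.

The 7-note cells begin on D#3, E3, F#3, G#3, A3 — each up a 2nd from the last.
Continuing the starts: B3 → C#4 → D#4.
From D#4 the diatonic shape gives D#4 E4 A3 E4 G#4 D#4 B3.

D#4 E4 A3 E4 G#4 D#4 B3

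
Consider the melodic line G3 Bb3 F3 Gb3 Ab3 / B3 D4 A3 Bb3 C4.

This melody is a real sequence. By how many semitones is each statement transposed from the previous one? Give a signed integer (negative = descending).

4

The 5-note cells begin on G3, B3 — each up a 3rd from the last.
G3 to B3 spans +4 semitones.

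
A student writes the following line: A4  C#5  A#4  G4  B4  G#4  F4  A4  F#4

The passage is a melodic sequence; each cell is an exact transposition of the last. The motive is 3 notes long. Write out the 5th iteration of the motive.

Db4 F4 D4

With a 3-note motive the entries are A4, G4, F4, each down a 2nd from the previous.
Carrying on: Eb4 → Db4.
Statement 5 starts on Db4 and keeps the same exact contour: Db4 F4 D4.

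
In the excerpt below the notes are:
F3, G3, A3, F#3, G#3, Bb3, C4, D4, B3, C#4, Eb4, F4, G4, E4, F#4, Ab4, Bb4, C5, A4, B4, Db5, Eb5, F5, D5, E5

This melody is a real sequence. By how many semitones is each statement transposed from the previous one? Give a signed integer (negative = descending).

Unit = 5 notes; the statements start on F3, Bb3, Eb4, Ab4, Db5, moving up a 4th each time.
F3→Bb3 is 58 − 53 = 5 semitones.

5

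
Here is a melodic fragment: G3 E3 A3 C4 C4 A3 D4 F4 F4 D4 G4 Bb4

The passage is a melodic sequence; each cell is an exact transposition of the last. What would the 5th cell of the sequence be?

Unit = 4 notes; the statements start on G3, C4, F4, moving up a 4th each time.
Extending up a 4th: Bb4 → Eb5.
Statement 5 starts on Eb5 and keeps the same exact contour: Eb5 C5 F5 Ab5.

Eb5 C5 F5 Ab5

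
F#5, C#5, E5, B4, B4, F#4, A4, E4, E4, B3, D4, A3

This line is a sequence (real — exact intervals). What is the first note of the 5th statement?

D3

The 4-note cells begin on F#5, B4, E4 — each down a 5th from the last.
Continuing: A3 → D3. Statement 5 starts on D3.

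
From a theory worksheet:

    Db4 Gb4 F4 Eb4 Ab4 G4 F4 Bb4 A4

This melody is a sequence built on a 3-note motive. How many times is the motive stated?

9 notes in groups of 3 gives 9/3 = 3 statements.
Starts: Db4, Eb4, F4 — each up a 2nd.

3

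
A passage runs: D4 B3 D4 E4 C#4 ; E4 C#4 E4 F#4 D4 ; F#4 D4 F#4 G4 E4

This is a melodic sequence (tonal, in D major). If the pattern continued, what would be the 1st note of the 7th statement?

With 5-note cells, note 1 of each statement runs D4, E4, F#4.
Extending up a 2nd: G4 → A4 → B4 → C#5.

C#5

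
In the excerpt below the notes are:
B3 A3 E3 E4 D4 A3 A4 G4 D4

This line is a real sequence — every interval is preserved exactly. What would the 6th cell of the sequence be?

The 3-note cells begin on B3, E4, A4 — each up a 4th from the last.
Carrying on: D5 → G5 → C6.
So cell 6 is C6 Bb5 F5.

C6 Bb5 F5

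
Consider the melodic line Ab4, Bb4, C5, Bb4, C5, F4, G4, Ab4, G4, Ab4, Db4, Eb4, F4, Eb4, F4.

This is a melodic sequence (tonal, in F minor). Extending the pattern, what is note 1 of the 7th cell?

The unit is 5 notes. Position-1 pitches of the 3 shown cells: Ab4, F4, Db4.
Extending down a 3rd: Bb3 → G3 → Eb3 → C3.

C3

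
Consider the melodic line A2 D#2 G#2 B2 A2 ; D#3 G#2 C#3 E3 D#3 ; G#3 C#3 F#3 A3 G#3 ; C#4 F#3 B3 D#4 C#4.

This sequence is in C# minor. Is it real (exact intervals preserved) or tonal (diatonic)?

tonal

Every note is diatonic to C# minor.
Cell 1 has -6 semitones from note 1 to 2, but cell 2 has -7 — the interval quality changes while the contour stays the same, which is the hallmark of a tonal sequence.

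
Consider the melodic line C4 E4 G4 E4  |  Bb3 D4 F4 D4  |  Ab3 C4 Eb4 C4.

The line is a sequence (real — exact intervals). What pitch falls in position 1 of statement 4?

The unit is 4 notes. Position-1 pitches of the 3 shown cells: C4, Bb3, Ab3.
Each moves down a 2nd; the next is Gb3.

Gb3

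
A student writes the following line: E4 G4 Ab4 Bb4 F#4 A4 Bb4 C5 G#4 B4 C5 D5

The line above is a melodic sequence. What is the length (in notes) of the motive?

Try groups of 4 (3 cells in 12 notes):
E4 G4 Ab4 Bb4 | F#4 A4 Bb4 C5 | G#4 B4 C5 D5
Every group is a transposition up a 2nd of the one before; no shorter unit works.

4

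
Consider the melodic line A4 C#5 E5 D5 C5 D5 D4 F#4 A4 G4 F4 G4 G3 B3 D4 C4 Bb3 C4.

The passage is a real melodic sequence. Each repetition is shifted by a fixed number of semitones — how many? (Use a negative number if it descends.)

The 6-note cells begin on A4, D4, G3 — each down a 5th from the last.
A4→D4 is 62 − 69 = -7 semitones.

-7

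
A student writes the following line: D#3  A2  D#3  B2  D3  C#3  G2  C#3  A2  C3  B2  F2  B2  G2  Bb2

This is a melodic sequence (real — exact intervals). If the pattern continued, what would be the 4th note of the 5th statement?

With 5-note cells, note 4 of each statement runs B2, A2, G2.
Each moves down a 2nd. Continuing: F2 → Eb2.

Eb2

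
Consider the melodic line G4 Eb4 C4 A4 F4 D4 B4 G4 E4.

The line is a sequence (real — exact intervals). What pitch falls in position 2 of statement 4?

A4

Grouping in 3s, the 2nd note of each cell is Eb4, F4, G4.
One more up a 2nd gives A4.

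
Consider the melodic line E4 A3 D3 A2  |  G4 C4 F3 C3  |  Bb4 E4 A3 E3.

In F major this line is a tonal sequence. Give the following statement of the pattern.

Taking 4-note groups, the heads are E4, G4, Bb4: the pattern moves up a 3rd.
Statement 4 starts on D5 and keeps the same diatonic contour: D5 G4 C4 G3.

D5 G4 C4 G3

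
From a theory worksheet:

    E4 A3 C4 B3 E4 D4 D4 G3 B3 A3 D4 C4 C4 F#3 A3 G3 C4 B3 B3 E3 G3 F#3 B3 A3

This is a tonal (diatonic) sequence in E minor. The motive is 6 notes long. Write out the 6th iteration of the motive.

With a 6-note motive the entries are E4, D4, C4, B3, each down a 2nd from the previous.
Carrying on: A3 → G3.
From G3 the diatonic shape gives G3 C3 E3 D3 G3 F#3.

G3 C3 E3 D3 G3 F#3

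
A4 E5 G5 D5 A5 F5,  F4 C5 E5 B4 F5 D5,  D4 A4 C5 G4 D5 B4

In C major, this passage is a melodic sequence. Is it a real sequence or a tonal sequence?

Every note is diatonic to C major.
Cell 1 has +3 semitones from note 2 to 3, but cell 2 has +4 — the interval quality changes while the contour stays the same, which is the hallmark of a tonal sequence.

tonal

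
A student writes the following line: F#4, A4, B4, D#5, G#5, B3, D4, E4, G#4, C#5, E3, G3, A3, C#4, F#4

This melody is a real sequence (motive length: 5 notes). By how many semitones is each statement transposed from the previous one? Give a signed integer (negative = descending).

-7

With a 5-note motive the entries are F#4, B3, E3, each down a 5th from the previous.
F#4→B3 is 59 − 66 = -7 semitones.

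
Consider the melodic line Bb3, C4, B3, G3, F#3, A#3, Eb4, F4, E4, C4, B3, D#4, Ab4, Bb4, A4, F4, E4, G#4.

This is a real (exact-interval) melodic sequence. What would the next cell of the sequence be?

Db5 Eb5 D5 Bb4 A4 C#5

Taking 6-note groups, the heads are Bb3, Eb4, Ab4: the pattern moves up a 4th.
From Db5 the exact shape gives Db5 Eb5 D5 Bb4 A4 C#5.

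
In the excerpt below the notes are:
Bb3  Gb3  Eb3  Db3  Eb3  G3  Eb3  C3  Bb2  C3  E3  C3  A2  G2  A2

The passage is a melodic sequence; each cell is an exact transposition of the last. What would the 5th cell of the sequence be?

A#2 F#2 D#2 C#2 D#2

Taking 5-note groups, the heads are Bb3, G3, E3: the pattern moves down a 3rd.
Carrying on: C#3 → A#2.
Statement 5 starts on A#2 and keeps the same exact contour: A#2 F#2 D#2 C#2 D#2.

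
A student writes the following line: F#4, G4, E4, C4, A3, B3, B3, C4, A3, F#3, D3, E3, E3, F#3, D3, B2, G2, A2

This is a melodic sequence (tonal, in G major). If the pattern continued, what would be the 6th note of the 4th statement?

D2

Grouping in 6s, the 6th note of each cell is B3, E3, A2.
Each moves down a 5th; the next is D2.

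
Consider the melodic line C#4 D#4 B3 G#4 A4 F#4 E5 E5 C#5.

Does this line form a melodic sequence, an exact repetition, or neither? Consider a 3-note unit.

Note 1 of cell 3 is E5; if this were a sequence it would be D#5. No unit length gives a consistent transposition pattern.

neither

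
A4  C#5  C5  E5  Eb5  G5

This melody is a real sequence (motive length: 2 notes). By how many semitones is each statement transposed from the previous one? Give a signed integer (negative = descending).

Unit = 2 notes; the statements start on A4, C5, Eb5, moving up a 3rd each time.
A4 to C5 spans +3 semitones.

3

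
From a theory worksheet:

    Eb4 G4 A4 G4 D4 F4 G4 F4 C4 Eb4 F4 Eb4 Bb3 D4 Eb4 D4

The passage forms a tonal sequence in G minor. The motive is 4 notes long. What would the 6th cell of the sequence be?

G3 Bb3 C4 Bb3

Unit = 4 notes; the statements start on Eb4, D4, C4, Bb3, moving down a 2nd each time.
Continuing the starts: A3 → G3.
Statement 6 starts on G3 and keeps the same diatonic contour: G3 Bb3 C4 Bb3.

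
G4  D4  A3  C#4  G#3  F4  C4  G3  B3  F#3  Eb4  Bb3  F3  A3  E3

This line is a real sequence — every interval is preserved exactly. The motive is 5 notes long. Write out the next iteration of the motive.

Db4 Ab3 Eb3 G3 D3

Unit = 5 notes; the statements start on G4, F4, Eb4, moving down a 2nd each time.
From Db4 the exact shape gives Db4 Ab3 Eb3 G3 D3.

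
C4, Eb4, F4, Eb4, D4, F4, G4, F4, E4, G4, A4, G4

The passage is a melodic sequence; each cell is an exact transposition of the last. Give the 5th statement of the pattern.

G#4 B4 C#5 B4

The 4-note cells begin on C4, D4, E4 — each up a 2nd from the last.
Continuing the starts: F#4 → G#4.
So cell 5 is G#4 B4 C#5 B4.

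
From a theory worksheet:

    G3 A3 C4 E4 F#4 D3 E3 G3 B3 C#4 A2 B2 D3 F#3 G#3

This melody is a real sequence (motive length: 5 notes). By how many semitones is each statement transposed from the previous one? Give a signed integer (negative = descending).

With a 5-note motive the entries are G3, D3, A2, each down a 4th from the previous.
G3→D3 is 50 − 55 = -5 semitones.

-5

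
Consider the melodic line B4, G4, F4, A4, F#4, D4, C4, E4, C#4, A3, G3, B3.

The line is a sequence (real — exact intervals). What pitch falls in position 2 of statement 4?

Grouping in 4s, the 2nd note of each cell is G4, D4, A3.
One more down a 4th gives E3.

E3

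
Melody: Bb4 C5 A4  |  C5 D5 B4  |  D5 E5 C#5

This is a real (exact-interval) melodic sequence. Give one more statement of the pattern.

E5 F#5 D#5

Taking 3-note groups, the heads are Bb4, C5, D5: the pattern moves up a 2nd.
So cell 4 is E5 F#5 D#5.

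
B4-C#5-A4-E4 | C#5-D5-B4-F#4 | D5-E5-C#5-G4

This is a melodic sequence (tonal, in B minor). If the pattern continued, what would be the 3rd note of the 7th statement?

The unit is 4 notes. Position-3 pitches of the 3 shown cells: A4, B4, C#5.
Carrying that up a 2nd forward: D5 → E5 → F#5 → G5.

G5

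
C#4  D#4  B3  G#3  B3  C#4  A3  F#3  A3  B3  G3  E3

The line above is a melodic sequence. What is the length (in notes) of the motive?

There are 12 notes; a 4-note unit gives 3 cells:
C#4 D#4 B3 G#3 | B3 C#4 A3 F#3 | A3 B3 G3 E3
That's a consistent down a 2nd shift per cell, and no other grouping gives one.

4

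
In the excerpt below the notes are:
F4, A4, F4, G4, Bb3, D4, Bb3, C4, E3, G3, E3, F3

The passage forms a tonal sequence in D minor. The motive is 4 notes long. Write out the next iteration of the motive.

A2 C3 A2 Bb2

Taking 4-note groups, the heads are F4, Bb3, E3: the pattern moves down a 5th.
So cell 4 is A2 C3 A2 Bb2.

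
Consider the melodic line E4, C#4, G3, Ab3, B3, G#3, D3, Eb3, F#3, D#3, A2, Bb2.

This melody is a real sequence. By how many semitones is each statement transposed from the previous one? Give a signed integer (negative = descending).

With a 4-note motive the entries are E4, B3, F#3, each down a 4th from the previous.
E4→B3 is 59 − 64 = -5 semitones.

-5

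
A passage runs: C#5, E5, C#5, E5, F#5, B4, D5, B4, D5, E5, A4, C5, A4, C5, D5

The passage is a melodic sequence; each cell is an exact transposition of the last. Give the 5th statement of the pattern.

The 5-note cells begin on C#5, B4, A4 — each down a 2nd from the last.
Carrying on: G4 → F4.
Statement 5 starts on F4 and keeps the same exact contour: F4 Ab4 F4 Ab4 Bb4.

F4 Ab4 F4 Ab4 Bb4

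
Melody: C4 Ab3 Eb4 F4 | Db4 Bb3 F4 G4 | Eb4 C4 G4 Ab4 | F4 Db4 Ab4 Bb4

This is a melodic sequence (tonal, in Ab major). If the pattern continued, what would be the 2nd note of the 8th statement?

Ab4

With 4-note cells, note 2 of each statement runs Ab3, Bb3, C4, Db4.
Extending up a 2nd: Eb4 → F4 → G4 → Ab4.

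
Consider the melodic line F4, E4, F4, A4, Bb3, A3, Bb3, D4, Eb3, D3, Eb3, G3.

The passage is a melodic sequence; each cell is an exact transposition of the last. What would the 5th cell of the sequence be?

Db2 C2 Db2 F2

With a 4-note motive the entries are F4, Bb3, Eb3, each down a 5th from the previous.
Carrying on: Ab2 → Db2.
Statement 5 starts on Db2 and keeps the same exact contour: Db2 C2 Db2 F2.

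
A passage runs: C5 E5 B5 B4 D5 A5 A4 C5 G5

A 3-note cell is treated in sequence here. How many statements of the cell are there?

3

9 notes in groups of 3 gives 9/3 = 3 statements.
Starts: C5, B4, A4 — each down a 2nd.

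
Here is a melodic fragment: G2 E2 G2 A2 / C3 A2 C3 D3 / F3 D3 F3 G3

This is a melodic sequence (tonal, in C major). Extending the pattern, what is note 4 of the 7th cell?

The unit is 4 notes. Position-4 pitches of the 3 shown cells: A2, D3, G3.
Each moves up a 4th. Continuing: C4 → F4 → B4 → E5.

E5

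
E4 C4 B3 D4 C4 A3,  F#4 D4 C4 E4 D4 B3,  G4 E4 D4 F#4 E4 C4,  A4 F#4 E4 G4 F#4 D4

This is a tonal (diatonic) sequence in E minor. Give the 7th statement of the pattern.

Unit = 6 notes; the statements start on E4, F#4, G4, A4, moving up a 2nd each time.
Carrying on: B4 → C5 → D5.
So cell 7 is D5 B4 A4 C5 B4 G4.

D5 B4 A4 C5 B4 G4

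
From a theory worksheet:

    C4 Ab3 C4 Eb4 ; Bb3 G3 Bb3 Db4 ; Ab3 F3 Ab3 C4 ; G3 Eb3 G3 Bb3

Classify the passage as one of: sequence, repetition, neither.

sequence

Each 4-note cell is the previous one transposed down a 2nd.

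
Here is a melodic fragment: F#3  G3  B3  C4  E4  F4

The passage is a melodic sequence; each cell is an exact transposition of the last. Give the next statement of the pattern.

A4 Bb4

Unit = 2 notes; the statements start on F#3, B3, E4, moving up a 4th each time.
From A4 the exact shape gives A4 Bb4.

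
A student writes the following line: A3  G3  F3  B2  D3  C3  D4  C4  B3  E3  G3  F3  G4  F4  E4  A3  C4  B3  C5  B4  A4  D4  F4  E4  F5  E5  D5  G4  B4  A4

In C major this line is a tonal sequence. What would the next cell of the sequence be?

B5 A5 G5 C5 E5 D5

Unit = 6 notes; the statements start on A3, D4, G4, C5, F5, moving up a 4th each time.
From B5 the diatonic shape gives B5 A5 G5 C5 E5 D5.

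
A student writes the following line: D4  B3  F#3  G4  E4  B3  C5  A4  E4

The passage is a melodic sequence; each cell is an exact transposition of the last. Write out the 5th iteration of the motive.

Bb5 G5 D5

Taking 3-note groups, the heads are D4, G4, C5: the pattern moves up a 4th.
Carrying on: F5 → Bb5.
Statement 5 starts on Bb5 and keeps the same exact contour: Bb5 G5 D5.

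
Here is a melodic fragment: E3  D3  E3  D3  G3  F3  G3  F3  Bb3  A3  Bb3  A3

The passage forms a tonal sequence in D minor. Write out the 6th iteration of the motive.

Unit = 4 notes; the statements start on E3, G3, Bb3, moving up a 3rd each time.
Extending up a 3rd: D4 → F4 → A4.
Statement 6 starts on A4 and keeps the same diatonic contour: A4 G4 A4 G4.

A4 G4 A4 G4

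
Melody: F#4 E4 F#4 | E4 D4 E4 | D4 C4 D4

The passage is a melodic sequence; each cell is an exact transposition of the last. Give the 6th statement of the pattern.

With a 3-note motive the entries are F#4, E4, D4, each down a 2nd from the previous.
Extending down a 2nd: C4 → Bb3 → Ab3.
From Ab3 the exact shape gives Ab3 Gb3 Ab3.

Ab3 Gb3 Ab3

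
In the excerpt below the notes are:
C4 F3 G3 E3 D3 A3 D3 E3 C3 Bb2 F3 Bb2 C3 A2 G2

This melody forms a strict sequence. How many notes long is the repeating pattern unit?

There are 15 notes; a 5-note unit gives 3 cells:
C4 F3 G3 E3 D3 | A3 D3 E3 C3 Bb2 | F3 Bb2 C3 A2 G2
Every group is a transposition down a 3rd of the one before; no shorter unit works.

5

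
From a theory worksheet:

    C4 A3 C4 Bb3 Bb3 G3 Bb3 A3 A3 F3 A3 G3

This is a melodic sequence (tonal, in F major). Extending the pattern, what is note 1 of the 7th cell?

The unit is 4 notes. Position-1 pitches of the 3 shown cells: C4, Bb3, A3.
Carrying that down a 2nd forward: G3 → F3 → E3 → D3.

D3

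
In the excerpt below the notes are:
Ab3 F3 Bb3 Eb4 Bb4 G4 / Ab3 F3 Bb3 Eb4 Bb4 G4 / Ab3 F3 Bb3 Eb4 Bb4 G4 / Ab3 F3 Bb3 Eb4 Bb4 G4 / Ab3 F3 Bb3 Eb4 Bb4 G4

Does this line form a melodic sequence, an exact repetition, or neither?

repetition

Each 6-note cell is identical (Ab3 F3 Bb3 Eb4 Bb4 G4), restated at the same pitch.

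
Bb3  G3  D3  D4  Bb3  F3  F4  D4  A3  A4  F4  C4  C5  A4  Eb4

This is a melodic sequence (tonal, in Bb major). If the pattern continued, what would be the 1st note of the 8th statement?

Bb5

With 3-note cells, note 1 of each statement runs Bb3, D4, F4, A4, C5.
Carrying that up a 3rd forward: Eb5 → G5 → Bb5.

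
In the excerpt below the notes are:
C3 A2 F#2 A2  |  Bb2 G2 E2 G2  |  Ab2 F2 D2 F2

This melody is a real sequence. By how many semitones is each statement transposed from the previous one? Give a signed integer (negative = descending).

-2

Taking 4-note groups, the heads are C3, Bb2, Ab2: the pattern moves down a 2nd.
Counting half-steps from C3 to Bb2: -2.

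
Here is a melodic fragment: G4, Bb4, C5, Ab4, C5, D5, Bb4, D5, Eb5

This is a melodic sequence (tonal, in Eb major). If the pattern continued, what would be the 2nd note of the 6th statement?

G5

Grouping in 3s, the 2nd note of each cell is Bb4, C5, D5.
Extending up a 2nd: Eb5 → F5 → G5.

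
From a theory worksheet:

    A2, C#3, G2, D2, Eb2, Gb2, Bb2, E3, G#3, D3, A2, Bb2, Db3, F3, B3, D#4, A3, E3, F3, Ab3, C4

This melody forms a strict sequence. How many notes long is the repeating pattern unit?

There are 21 notes; a 7-note unit gives 3 cells:
A2 C#3 G2 D2 Eb2 Gb2 Bb2 | E3 G#3 D3 A2 Bb2 Db3 F3 | B3 D#4 A3 E3 F3 Ab3 C4
Every group is a transposition up a 5th of the one before; no shorter unit works.

7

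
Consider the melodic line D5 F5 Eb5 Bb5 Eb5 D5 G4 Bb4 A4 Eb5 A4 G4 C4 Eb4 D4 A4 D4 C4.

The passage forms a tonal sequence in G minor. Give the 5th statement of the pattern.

Bb2 D3 C3 G3 C3 Bb2

Unit = 6 notes; the statements start on D5, G4, C4, moving down a 5th each time.
Carrying on: F3 → Bb2.
From Bb2 the diatonic shape gives Bb2 D3 C3 G3 C3 Bb2.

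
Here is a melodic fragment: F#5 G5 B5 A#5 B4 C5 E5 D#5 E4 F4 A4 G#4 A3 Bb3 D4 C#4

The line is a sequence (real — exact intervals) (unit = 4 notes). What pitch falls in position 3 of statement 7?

The unit is 4 notes. Position-3 pitches of the 4 shown cells: B5, E5, A4, D4.
Each moves down a 5th. Continuing: G3 → C3 → F2.

F2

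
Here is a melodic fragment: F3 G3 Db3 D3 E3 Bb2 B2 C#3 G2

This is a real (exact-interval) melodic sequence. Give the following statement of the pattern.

G#2 A#2 E2

The 3-note cells begin on F3, D3, B2 — each down a 3rd from the last.
From G#2 the exact shape gives G#2 A#2 E2.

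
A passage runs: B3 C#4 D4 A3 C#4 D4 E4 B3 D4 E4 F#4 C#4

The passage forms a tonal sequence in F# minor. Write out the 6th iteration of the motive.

G#4 A4 B4 F#4

With a 4-note motive the entries are B3, C#4, D4, each up a 2nd from the previous.
Continuing the starts: E4 → F#4 → G#4.
So cell 6 is G#4 A4 B4 F#4.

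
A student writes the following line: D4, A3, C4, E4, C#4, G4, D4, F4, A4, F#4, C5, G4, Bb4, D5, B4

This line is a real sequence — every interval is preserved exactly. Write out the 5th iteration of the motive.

With a 5-note motive the entries are D4, G4, C5, each up a 4th from the previous.
Continuing the starts: F5 → Bb5.
So cell 5 is Bb5 F5 Ab5 C6 A5.

Bb5 F5 Ab5 C6 A5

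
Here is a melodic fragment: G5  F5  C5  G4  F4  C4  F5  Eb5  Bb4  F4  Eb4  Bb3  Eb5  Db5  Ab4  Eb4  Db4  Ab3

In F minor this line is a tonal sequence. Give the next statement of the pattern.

With a 6-note motive the entries are G5, F5, Eb5, each down a 2nd from the previous.
Statement 4 starts on Db5 and keeps the same diatonic contour: Db5 C5 G4 Db4 C4 G3.

Db5 C5 G4 Db4 C4 G3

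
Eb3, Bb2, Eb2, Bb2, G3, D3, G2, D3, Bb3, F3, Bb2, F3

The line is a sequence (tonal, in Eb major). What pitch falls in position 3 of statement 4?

The unit is 4 notes. Position-3 pitches of the 3 shown cells: Eb2, G2, Bb2.
Each moves up a 3rd; the next is D3.

D3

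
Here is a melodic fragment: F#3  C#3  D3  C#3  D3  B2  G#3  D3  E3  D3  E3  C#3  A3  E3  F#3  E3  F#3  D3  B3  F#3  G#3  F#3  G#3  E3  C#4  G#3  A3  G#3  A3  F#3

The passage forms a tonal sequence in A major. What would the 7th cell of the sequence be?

With a 6-note motive the entries are F#3, G#3, A3, B3, C#4, each up a 2nd from the previous.
Carrying on: D4 → E4.
From E4 the diatonic shape gives E4 B3 C#4 B3 C#4 A3.

E4 B3 C#4 B3 C#4 A3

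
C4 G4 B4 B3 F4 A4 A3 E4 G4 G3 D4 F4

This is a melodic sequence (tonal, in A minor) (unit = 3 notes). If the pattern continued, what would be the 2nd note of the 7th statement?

A3

Grouping in 3s, the 2nd note of each cell is G4, F4, E4, D4.
Extending down a 2nd: C4 → B3 → A3.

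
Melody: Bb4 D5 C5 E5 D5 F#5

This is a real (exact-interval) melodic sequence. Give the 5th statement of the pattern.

F#5 A#5

The 2-note cells begin on Bb4, C5, D5 — each up a 2nd from the last.
Carrying on: E5 → F#5.
From F#5 the exact shape gives F#5 A#5.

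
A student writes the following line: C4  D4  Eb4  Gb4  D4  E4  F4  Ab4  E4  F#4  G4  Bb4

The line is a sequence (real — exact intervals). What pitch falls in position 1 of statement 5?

Grouping in 4s, the 1st note of each cell is C4, D4, E4.
Each moves up a 2nd. Continuing: F#4 → G#4.

G#4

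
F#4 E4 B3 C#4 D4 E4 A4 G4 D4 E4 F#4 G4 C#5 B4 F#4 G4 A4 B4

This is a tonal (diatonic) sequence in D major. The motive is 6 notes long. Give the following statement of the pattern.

With a 6-note motive the entries are F#4, A4, C#5, each up a 3rd from the previous.
So cell 4 is E5 D5 A4 B4 C#5 D5.

E5 D5 A4 B4 C#5 D5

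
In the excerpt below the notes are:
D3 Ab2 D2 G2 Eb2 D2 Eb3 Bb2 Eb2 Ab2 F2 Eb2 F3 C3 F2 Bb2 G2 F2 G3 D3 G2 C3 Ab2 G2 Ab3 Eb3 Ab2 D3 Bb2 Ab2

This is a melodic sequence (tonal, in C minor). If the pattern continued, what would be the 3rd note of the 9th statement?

Eb3

Grouping in 6s, the 3rd note of each cell is D2, Eb2, F2, G2, Ab2.
Extending up a 2nd: Bb2 → C3 → D3 → Eb3.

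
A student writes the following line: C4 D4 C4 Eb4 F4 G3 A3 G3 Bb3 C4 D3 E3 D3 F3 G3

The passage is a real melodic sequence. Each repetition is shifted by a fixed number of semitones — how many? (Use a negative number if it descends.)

Unit = 5 notes; the statements start on C4, G3, D3, moving down a 4th each time.
C4 to G3 spans -5 semitones.

-5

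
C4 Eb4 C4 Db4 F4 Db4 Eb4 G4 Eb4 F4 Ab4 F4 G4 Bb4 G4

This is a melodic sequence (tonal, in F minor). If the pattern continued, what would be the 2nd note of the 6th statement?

C5

Grouping in 3s, the 2nd note of each cell is Eb4, F4, G4, Ab4, Bb4.
Each moves up a 2nd; the next is C5.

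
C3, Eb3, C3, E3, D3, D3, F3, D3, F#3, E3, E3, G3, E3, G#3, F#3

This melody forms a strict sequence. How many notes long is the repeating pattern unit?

There are 15 notes; a 5-note unit gives 3 cells:
C3 Eb3 C3 E3 D3 | D3 F3 D3 F#3 E3 | E3 G3 E3 G#3 F#3
Every group is a transposition up a 2nd of the one before; no shorter unit works.

5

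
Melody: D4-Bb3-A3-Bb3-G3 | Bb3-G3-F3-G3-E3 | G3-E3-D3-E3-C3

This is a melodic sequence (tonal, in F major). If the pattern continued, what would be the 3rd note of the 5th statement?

G2

The unit is 5 notes. Position-3 pitches of the 3 shown cells: A3, F3, D3.
Each moves down a 3rd. Continuing: Bb2 → G2.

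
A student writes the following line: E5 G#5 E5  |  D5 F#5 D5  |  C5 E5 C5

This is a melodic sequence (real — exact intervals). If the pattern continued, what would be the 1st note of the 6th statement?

Gb4

Grouping in 3s, the 1st note of each cell is E5, D5, C5.
Each moves down a 2nd. Continuing: Bb4 → Ab4 → Gb4.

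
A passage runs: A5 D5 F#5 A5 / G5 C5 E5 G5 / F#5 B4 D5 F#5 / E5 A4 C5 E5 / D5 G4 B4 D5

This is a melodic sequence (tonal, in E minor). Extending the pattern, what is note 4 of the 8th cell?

The unit is 4 notes. Position-4 pitches of the 5 shown cells: A5, G5, F#5, E5, D5.
Carrying that down a 2nd forward: C5 → B4 → A4.

A4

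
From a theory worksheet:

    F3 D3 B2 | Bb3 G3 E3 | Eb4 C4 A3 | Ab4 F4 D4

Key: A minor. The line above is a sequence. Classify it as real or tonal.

real

Each cell has the same semitone pattern (-3, -3) — intervals are preserved exactly.
And Bb3 lies outside A minor, so the sequence is real rather than tonal.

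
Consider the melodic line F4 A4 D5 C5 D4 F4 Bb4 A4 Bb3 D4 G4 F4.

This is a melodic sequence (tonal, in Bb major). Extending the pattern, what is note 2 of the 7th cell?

C3

With 4-note cells, note 2 of each statement runs A4, F4, D4.
Carrying that down a 3rd forward: Bb3 → G3 → Eb3 → C3.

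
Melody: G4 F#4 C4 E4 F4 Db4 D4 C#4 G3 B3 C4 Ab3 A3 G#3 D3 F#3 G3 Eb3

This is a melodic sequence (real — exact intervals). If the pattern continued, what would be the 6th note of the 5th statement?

The unit is 6 notes. Position-6 pitches of the 3 shown cells: Db4, Ab3, Eb3.
Extending down a 4th: Bb2 → F2.

F2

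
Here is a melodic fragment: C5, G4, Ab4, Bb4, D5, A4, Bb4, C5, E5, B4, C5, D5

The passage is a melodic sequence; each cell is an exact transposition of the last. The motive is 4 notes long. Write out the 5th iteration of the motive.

The 4-note cells begin on C5, D5, E5 — each up a 2nd from the last.
Carrying on: F#5 → G#5.
So cell 5 is G#5 D#5 E5 F#5.

G#5 D#5 E5 F#5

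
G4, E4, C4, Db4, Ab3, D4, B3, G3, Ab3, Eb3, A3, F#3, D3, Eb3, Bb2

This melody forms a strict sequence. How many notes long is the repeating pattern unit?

5

15 notes total. Splitting into 3 groups of 5:
G4 E4 C4 Db4 Ab3 | D4 B3 G3 Ab3 Eb3 | A3 F#3 D3 Eb3 Bb2
Each cell is the previous one down a 4th — so the unit is 5 notes.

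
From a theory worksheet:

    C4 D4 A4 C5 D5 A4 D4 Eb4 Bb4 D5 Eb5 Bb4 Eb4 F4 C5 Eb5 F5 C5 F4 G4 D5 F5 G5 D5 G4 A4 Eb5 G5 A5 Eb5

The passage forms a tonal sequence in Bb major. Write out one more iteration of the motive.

A4 Bb4 F5 A5 Bb5 F5

With a 6-note motive the entries are C4, D4, Eb4, F4, G4, each up a 2nd from the previous.
Statement 6 starts on A4 and keeps the same diatonic contour: A4 Bb4 F5 A5 Bb5 F5.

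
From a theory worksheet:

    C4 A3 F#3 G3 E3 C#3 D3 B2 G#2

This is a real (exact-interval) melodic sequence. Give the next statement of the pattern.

A2 F#2 D#2

With a 3-note motive the entries are C4, G3, D3, each down a 4th from the previous.
So cell 4 is A2 F#2 D#2.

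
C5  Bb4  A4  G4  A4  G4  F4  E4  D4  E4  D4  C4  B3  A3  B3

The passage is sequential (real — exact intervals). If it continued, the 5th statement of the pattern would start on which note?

Taking 5-note groups, the heads are C5, G4, D4: the pattern moves down a 4th.
Extending the heads down a 4th: A3 → E3.

E3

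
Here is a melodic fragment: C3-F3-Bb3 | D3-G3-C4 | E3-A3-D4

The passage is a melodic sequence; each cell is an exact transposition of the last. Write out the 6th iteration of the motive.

Taking 3-note groups, the heads are C3, D3, E3: the pattern moves up a 2nd.
Continuing the starts: F#3 → G#3 → A#3.
Statement 6 starts on A#3 and keeps the same exact contour: A#3 D#4 G#4.

A#3 D#4 G#4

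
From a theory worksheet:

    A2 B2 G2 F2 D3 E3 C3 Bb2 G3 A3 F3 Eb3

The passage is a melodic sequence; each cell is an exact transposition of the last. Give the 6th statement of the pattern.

Bb4 C5 Ab4 Gb4

Taking 4-note groups, the heads are A2, D3, G3: the pattern moves up a 4th.
Carrying on: C4 → F4 → Bb4.
Statement 6 starts on Bb4 and keeps the same exact contour: Bb4 C5 Ab4 Gb4.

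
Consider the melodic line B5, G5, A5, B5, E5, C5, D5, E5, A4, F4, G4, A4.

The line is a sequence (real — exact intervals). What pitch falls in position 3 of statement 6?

The unit is 4 notes. Position-3 pitches of the 3 shown cells: A5, D5, G4.
Carrying that down a 5th forward: C4 → F3 → Bb2.

Bb2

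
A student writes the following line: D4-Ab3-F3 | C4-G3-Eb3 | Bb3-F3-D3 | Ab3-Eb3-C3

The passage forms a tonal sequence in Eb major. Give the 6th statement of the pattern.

F3 C3 Ab2

Taking 3-note groups, the heads are D4, C4, Bb3, Ab3: the pattern moves down a 2nd.
Continuing the starts: G3 → F3.
So cell 6 is F3 C3 Ab2.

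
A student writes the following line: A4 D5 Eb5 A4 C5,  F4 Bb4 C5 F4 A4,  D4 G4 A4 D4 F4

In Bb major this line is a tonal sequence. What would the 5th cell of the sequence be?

G3 C4 D4 G3 Bb3

With a 5-note motive the entries are A4, F4, D4, each down a 3rd from the previous.
Extending down a 3rd: Bb3 → G3.
From G3 the diatonic shape gives G3 C4 D4 G3 Bb3.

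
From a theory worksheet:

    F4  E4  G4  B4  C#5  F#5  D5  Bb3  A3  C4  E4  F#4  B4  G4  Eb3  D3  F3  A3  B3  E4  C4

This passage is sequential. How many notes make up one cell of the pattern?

7

There are 21 notes; a 7-note unit gives 3 cells:
F4 E4 G4 B4 C#5 F#5 D5 | Bb3 A3 C4 E4 F#4 B4 G4 | Eb3 D3 F3 A3 B3 E4 C4
Every group is a transposition down a 5th of the one before; no shorter unit works.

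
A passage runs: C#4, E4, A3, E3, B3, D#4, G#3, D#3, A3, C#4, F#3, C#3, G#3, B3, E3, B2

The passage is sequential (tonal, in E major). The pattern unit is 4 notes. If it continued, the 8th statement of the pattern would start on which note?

C#3

The 4-note cells begin on C#4, B3, A3, G#3 — each down a 2nd from the last.
Continuing: F#3 → E3 → D#3 → C#3. Statement 8 starts on C#3.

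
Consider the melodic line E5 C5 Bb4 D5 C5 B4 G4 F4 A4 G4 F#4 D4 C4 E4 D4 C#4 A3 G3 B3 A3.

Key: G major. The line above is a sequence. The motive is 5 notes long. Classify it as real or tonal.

real

Each cell has the same semitone pattern (-4, -2, 4, -2) — intervals are preserved exactly.
And Bb4 lies outside G major, so the sequence is real rather than tonal.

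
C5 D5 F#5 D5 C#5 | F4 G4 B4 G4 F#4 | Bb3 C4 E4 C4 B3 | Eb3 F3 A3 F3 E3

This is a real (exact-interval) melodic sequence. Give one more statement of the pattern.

The 5-note cells begin on C5, F4, Bb3, Eb3 — each down a 5th from the last.
Statement 5 starts on Ab2 and keeps the same exact contour: Ab2 Bb2 D3 Bb2 A2.

Ab2 Bb2 D3 Bb2 A2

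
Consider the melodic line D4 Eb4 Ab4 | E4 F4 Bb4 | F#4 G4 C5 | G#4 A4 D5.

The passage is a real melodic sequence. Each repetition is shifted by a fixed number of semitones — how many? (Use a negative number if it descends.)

The 3-note cells begin on D4, E4, F#4, G#4 — each up a 2nd from the last.
D4 to E4 spans +2 semitones.

2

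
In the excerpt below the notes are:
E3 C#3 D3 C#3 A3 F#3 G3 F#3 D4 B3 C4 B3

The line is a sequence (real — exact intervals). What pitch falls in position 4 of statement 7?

G5

The unit is 4 notes. Position-4 pitches of the 3 shown cells: C#3, F#3, B3.
Carrying that up a 4th forward: E4 → A4 → D5 → G5.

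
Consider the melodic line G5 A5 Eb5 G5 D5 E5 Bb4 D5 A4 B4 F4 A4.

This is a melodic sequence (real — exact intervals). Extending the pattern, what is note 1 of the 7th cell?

C#3

Grouping in 4s, the 1st note of each cell is G5, D5, A4.
Each moves down a 4th. Continuing: E4 → B3 → F#3 → C#3.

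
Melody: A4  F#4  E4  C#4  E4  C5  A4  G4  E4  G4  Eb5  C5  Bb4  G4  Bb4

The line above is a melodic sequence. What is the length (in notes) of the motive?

5

There are 15 notes; a 5-note unit gives 3 cells:
A4 F#4 E4 C#4 E4 | C5 A4 G4 E4 G4 | Eb5 C5 Bb4 G4 Bb4
Every group is a transposition up a 3rd of the one before; no shorter unit works.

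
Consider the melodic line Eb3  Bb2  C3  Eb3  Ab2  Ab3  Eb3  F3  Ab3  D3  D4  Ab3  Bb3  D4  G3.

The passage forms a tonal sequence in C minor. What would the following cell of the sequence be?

With a 5-note motive the entries are Eb3, Ab3, D4, each up a 4th from the previous.
So cell 4 is G4 D4 Eb4 G4 C4.

G4 D4 Eb4 G4 C4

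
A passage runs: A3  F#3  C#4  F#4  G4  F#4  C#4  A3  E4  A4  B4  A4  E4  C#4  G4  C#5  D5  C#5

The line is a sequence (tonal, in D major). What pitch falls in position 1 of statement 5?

Grouping in 6s, the 1st note of each cell is A3, C#4, E4.
Each moves up a 3rd. Continuing: G4 → B4.

B4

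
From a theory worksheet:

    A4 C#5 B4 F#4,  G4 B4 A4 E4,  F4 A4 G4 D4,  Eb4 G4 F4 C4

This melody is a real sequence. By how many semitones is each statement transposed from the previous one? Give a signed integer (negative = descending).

Taking 4-note groups, the heads are A4, G4, F4, Eb4: the pattern moves down a 2nd.
Counting half-steps from A4 to G4: -2.

-2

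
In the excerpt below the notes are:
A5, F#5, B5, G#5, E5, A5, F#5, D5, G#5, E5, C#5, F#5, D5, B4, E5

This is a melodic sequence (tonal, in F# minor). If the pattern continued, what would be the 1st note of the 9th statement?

The unit is 3 notes. Position-1 pitches of the 5 shown cells: A5, G#5, F#5, E5, D5.
Extending down a 2nd: C#5 → B4 → A4 → G#4.

G#4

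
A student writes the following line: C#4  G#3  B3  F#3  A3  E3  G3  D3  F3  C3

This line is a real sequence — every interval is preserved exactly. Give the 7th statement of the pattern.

Db3 Ab2

Taking 2-note groups, the heads are C#4, B3, A3, G3, F3: the pattern moves down a 2nd.
Extending down a 2nd: Eb3 → Db3.
So cell 7 is Db3 Ab2.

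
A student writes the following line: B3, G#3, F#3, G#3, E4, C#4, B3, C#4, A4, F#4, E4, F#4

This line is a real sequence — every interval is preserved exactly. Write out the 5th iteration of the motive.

The 4-note cells begin on B3, E4, A4 — each up a 4th from the last.
Continuing the starts: D5 → G5.
So cell 5 is G5 E5 D5 E5.

G5 E5 D5 E5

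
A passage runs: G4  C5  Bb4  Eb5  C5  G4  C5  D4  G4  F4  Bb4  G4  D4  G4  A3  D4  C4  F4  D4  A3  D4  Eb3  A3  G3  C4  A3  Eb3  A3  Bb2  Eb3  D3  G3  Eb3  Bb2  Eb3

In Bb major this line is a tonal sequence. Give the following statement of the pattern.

F2 Bb2 A2 D3 Bb2 F2 Bb2

With a 7-note motive the entries are G4, D4, A3, Eb3, Bb2, each down a 4th from the previous.
From F2 the diatonic shape gives F2 Bb2 A2 D3 Bb2 F2 Bb2.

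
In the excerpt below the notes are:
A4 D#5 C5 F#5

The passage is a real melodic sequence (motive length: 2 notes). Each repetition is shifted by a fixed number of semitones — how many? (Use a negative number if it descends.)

3

Taking 2-note groups, the heads are A4, C5: the pattern moves up a 3rd.
A4 to C5 spans +3 semitones.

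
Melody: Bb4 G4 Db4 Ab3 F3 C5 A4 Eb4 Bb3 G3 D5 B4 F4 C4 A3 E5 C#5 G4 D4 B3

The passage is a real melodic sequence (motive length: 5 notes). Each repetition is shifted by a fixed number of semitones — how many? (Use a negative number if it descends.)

Taking 5-note groups, the heads are Bb4, C5, D5, E5: the pattern moves up a 2nd.
Bb4 to C5 spans +2 semitones.

2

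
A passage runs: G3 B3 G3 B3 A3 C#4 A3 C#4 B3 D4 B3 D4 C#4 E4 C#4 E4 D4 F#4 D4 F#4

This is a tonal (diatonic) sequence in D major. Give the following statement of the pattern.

E4 G4 E4 G4

With a 4-note motive the entries are G3, A3, B3, C#4, D4, each up a 2nd from the previous.
From E4 the diatonic shape gives E4 G4 E4 G4.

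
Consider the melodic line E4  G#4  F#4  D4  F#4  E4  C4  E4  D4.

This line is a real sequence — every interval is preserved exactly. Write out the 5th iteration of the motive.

Ab3 C4 Bb3

Unit = 3 notes; the statements start on E4, D4, C4, moving down a 2nd each time.
Carrying on: Bb3 → Ab3.
So cell 5 is Ab3 C4 Bb3.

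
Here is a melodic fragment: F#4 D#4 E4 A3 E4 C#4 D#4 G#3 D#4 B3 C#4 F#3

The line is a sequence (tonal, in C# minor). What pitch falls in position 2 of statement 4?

With 4-note cells, note 2 of each statement runs D#4, C#4, B3.
One more down a 2nd gives A3.

A3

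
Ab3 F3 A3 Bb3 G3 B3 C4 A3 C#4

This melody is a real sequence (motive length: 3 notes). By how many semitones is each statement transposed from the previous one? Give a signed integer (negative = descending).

2

Unit = 3 notes; the statements start on Ab3, Bb3, C4, moving up a 2nd each time.
Ab3 to Bb3 spans +2 semitones.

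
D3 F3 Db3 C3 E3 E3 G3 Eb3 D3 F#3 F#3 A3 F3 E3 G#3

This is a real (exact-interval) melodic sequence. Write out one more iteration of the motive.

With a 5-note motive the entries are D3, E3, F#3, each up a 2nd from the previous.
Statement 4 starts on G#3 and keeps the same exact contour: G#3 B3 G3 F#3 A#3.

G#3 B3 G3 F#3 A#3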